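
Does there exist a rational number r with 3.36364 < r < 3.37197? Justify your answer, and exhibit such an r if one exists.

Scale by 19: the interval becomes (63.90916, 64.06743), which contains the integer 64.
So r = 64/19 works: it is a ratio of integers, and dividing 19·3.36364 < 64 < 19·3.37197 through by 19 gives 3.36364 < 64/19 < 3.37197.

r = 64/19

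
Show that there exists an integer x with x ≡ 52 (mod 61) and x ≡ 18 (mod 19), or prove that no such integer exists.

x = 113

Since 61 and 19 share no common factor, CRT says the pair of congruences has a solution (unique mod 1159).
Write x = 52 + 61t and require 52 + 61t ≡ 18 (mod 19), i.e. 61t ≡ 4 (mod 19).
61 ≡ 4 (mod 19), so this reads 4t ≡ 4 (mod 19). Since 4·5 = 20 = 1·19 + 1, the inverse of 4 mod 19 is 5.
Multiplying by 5: t ≡ 5·4 = 20 ≡ 1 (mod 19).
Taking t = 1 gives x = 52 + 61·1 = 113.
Indeed 113 ≡ 52 (mod 61) and 113 ≡ 18 (mod 19).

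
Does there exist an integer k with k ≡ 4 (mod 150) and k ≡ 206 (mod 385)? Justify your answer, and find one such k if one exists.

Reduce both congruences modulo 5, which divides 150 and 385: they say k ≡ 4 (mod 5) and k ≡ 206 (mod 5).
But 4 mod 5 = 4 while 206 mod 5 = 1, a contradiction.
So no integer satisfies both congruences.

No such integer exists.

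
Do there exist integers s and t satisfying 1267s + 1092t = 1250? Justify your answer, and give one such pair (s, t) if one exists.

There are no such integers.

Any value of 1267s + 1092t is a multiple of gcd(1267, 1092) = 7.
But 1250 is not a multiple of 7 (it leaves remainder 4).
Hence no integers s, t satisfy the equation.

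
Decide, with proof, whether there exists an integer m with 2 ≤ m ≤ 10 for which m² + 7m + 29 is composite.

No, no such integer m in that range exists.

The values for m = 2, 3, …, 10 are 47, 59, 73, 89, 107, 127, 149, 173, 199, and each of these is prime.
So no value in the range makes the expression composite.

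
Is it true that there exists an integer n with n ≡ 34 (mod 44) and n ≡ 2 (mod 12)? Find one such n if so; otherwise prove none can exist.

gcd(44, 12) = 4. A simultaneous solution exists iff 34 ≡ 2 (mod 4); here 34 mod 4 = 2 = 2 mod 4, so it does.
The integers ≡ 34 (mod 44) are 34, 78, 122, …; their remainders mod 12 are 10, 6, 2, so n = 122 is the first that is ≡ 2 (mod 12).
Check: 122 mod 44 = 34, 122 mod 12 = 2. ✓

n = 122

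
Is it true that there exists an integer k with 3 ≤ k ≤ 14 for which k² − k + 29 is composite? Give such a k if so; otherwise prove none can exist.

At k = 5: 5² − 5 + 29 = 49 = 7·7, which is composite.

k = 5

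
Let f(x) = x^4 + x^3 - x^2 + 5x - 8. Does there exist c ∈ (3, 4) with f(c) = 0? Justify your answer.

No.

f(3) = 106 and f(4) = 316, both positive, so a sign-change argument is unavailable; we show f keeps this sign on the whole interval.
Substitute x = 3 + u, where 0 < u < 1 on the interval. Expanding, f(3 + u) = u^4 + 13u^3 + 62u^2 + 134u + 106.
All 5 nonzero coefficients of this polynomial in u are positive; hence for u > 0 the value is a sum of positive terms (the constant 106 among them).
So f is strictly positive on (3, 4); no root exists in the interval.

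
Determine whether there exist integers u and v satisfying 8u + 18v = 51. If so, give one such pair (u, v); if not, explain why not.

No, no such integers exist.

gcd(8, 18) = 2, so every integer of the form 8u + 18v is a multiple of 2.
But 51 = 2·25 + 1, so 2 ∤ 51.
Therefore 8u + 18v = 51 has no solution in integers.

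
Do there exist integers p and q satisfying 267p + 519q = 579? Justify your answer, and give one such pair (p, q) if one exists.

p = 8, q = -3

Since gcd(267, 519) = 3 and 579 = 3·193, Bézout's identity guarantees a solution.
Dividing through by 3 reduces the equation to 89p + 173q = 193.
Dividing repeatedly: 173 = 1·89 + 84, 89 = 1·84 + 5, 84 = 16·5 + 4, 5 = 1·4 + 1, 4 = 4·1 + 0.
Working back up the chain: 1 = 5 − 1·4 = 5 − (84 − 16·5) = −84 + 17·5 = −84 + 17·(89 − 1·84) = 17·89 − 18·84 = 17·89 − 18·(173 − 1·89) = −18·173 + 35·89. So 89·35 + 173·(-18) = 1.
Scaling by 193 gives the particular solution (p, q) = (6755, -3474).
Shifting by a multiple of (173, −89) keeps it a solution: p = 6755 − 39·173 = 8, q = -3474 + 39·89 = -3.
Indeed 267·8 + 519·(-3) = 2136 − 1557 = 579.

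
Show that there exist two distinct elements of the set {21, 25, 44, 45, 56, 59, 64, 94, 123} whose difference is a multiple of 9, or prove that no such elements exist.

No such pair exists.

Residues mod 9: 21↦3, 25↦7, 44↦8, 45↦0, 56↦2, 59↦5, 64↦1, 94↦4, 123↦6.
All 9 residues are distinct, so no two elements differ by a multiple of 9.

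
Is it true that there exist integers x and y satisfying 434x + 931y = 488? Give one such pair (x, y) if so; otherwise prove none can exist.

No, no such integers exist.

Any value of 434x + 931y is a multiple of gcd(434, 931) = 7.
But 488 is not a multiple of 7 (it leaves remainder 5).
Hence no integers x, y satisfy the equation.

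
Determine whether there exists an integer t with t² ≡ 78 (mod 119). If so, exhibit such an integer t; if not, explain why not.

Reduce modulo 17, which divides 119: we would need t² ≡ 10 (mod 17).
Since (17 − t)² ≡ t² (mod 17), it suffices to square t = 0, 1, …, 8: the residues are 0, 1, 4, 9, 16, 8, 2, 15, 13.
The set of squares mod 17 is therefore {0, 1, 2, 4, 8, 9, 13, 15, 16}, which does not contain 10.
Therefore t² ≡ 78 (mod 119) has no solution.

There is no such integer.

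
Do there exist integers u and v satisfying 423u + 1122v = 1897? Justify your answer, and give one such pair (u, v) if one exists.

No, no such integers exist.

Both 423 and 1122 are divisible by gcd(423, 1122) = 3, hence so is any combination 423u + 1122v.
But 1897 = 3·632 + 1, so 3 ∤ 1897.
Therefore 423u + 1122v = 1897 has no solution in integers.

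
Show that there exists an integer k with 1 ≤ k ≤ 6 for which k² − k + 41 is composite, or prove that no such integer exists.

The values for k = 1, 2, …, 6 are 41, 43, 47, 53, 61, 71, and each of these is prime.
So no value in the range makes the expression composite.

No, no such integer k in that range exists.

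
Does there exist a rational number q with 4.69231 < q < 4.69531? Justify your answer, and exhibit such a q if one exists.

Look for a denominator N such that an integer falls strictly between N·4.69231 and N·4.69531. N = 36 works: 36·4.69231 = 168.92316 < 169 < 169.03116 = 36·4.69531.
So q = 169/36 works: it is a ratio of integers, and dividing 36·4.69231 < 169 < 36·4.69531 through by 36 gives 4.69231 < 169/36 < 4.69531.

q = 169/36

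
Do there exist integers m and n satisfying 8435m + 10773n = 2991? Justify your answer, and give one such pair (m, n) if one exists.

Any value of 8435m + 10773n is a multiple of gcd(8435, 10773) = 7.
But 2991 is not a multiple of 7 (it leaves remainder 2).
Hence no integers m, n satisfy the equation.

No such integers exist.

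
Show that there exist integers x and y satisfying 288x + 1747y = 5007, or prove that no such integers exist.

288 and 1747 are coprime, so 288x + 1747y ranges over all of ℤ.
Euclidean algorithm: 1747 = 6·288 + 19, 288 = 15·19 + 3, 19 = 6·3 + 1, 3 = 3·1 + 0.
Unwinding: 1 = 19 − 6·3 = 19 − 6·(288 − 15·19) = −6·288 + 91·19 = −6·288 + 91·(1747 − 6·288) = 91·1747 − 552·288, i.e. 288·(-552) + 1747·91 = 1.
Scaling by 5007 gives the particular solution (x, y) = (-2763864, 455637).
Adding 1583·1747 to x and subtracting 1583·288 from y gives the tidier solution (1637, -267).
Check: 288·1637 + 1747·(-267) = 471456 − 466449 = 5007. ✓

x = 1637, y = -267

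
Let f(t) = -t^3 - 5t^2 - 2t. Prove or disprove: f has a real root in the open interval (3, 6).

No such root exists.

The endpoint values f(3) = -78 and f(6) = -408 are both negative. Claim: f(t) < 0 for every t in (3, 6).
Substitute t = 3 + u, where 0 < u < 3 on the interval. Expanding, f(3 + u) = -u^3 - 14u^2 - 59u - 78.
The nonzero coefficients here are all negative, so for u > 0 every term is negative (or zero), and the constant term -78 is strictly negative.
So f is strictly negative on (3, 6); no root exists in the interval.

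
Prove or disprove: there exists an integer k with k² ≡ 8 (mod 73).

k = 64

Take k = 64. Then 64² = 4096 = 56·73 + 8, so 64² ≡ 8 (mod 73).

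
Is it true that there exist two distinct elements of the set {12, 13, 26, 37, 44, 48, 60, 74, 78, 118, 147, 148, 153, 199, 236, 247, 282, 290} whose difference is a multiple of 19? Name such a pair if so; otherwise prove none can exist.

No, no such pair exists.

Two integers differ by a multiple of 19 exactly when they have the same residue mod 19. The residues are 12↦12, 13↦13, 26↦7, 37↦18, 44↦6, 48↦10, 60↦3, 74↦17, 78↦2, 118↦4, 147↦14, 148↦15, 153↦1, 199↦9, 236↦8, 247↦0, 282↦16, 290↦5.
All 18 residues are distinct, so no two elements differ by a multiple of 19.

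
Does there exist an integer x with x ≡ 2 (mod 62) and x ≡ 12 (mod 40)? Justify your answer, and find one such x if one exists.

x = 932

gcd(62, 40) = 2. A simultaneous solution exists iff 2 ≡ 12 (mod 2); here 2 mod 2 = 0 = 12 mod 2, so it does.
Put x = 2 + 62t, so we need 62t ≡ 10 (mod 40), equivalently (divide by 2) 31t ≡ 5 (mod 20).
31 ≡ 11 (mod 20), so this reads 11t ≡ 5 (mod 20). To invert 11 modulo 20: 20 = 1·11 + 9, 11 = 1·9 + 2, 9 = 4·2 + 1, 2 = 2·1 + 0, and unwinding, 1 = 9 − 4·2 = 9 − 4·(11 − 1·9) = −4·11 + 5·9 = −4·11 + 5·(20 − 1·11) = 5·20 − 9·11. Thus 11⁻¹ ≡ -9 ≡ 11 (mod 20).
Multiplying by 11: t ≡ 11·5 = 55 ≡ 15 (mod 20).
Then x = 2 + 62·15 = 932.
Check: 932 mod 62 = 2, 932 mod 40 = 12. ✓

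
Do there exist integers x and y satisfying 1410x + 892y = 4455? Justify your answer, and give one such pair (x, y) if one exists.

There are no such integers.

Both 1410 and 892 are divisible by gcd(1410, 892) = 2, hence so is any combination 1410x + 892y.
But 4455 is not a multiple of 2 (it leaves remainder 1).
So the equation is unsolvable over ℤ.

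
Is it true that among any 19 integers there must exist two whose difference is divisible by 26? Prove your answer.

No, the set {72, 73, 74, 75, 76, 77, 78, 79, 80, 81, 82, 83, 84, 85, 86, 87, 88, 89, 90} is a counterexample.

Take the 19 consecutive integers 72, 73, …, 90: their residues mod 26 are all distinct because 19 ≤ 26.
The differences between them range over 1, …, 18, none of which is divisible by 26.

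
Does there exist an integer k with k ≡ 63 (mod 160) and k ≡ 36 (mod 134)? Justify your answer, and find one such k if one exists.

Both moduli are multiples of 2 = gcd(160, 134), so any solution would satisfy k ≡ 63 and k ≡ 36 modulo 2 simultaneously.
However 63 ≡ 1 and 36 ≡ 0 (mod 2), and 1 ≠ 0.
So no integer satisfies both congruences.

There is no such integer.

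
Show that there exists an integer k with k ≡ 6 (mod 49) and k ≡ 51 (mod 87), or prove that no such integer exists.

k = 1182

The moduli 49 and 87 are coprime, so by the Chinese Remainder Theorem a unique solution modulo 4263 exists.
Write k = 6 + 49t and require 6 + 49t ≡ 51 (mod 87), i.e. 49t ≡ 45 (mod 87).
To invert 49 modulo 87: 87 = 1·49 + 38, 49 = 1·38 + 11, 38 = 3·11 + 5, 11 = 2·5 + 1, 5 = 5·1 + 0, and unwinding, 1 = 11 − 2·5 = 11 − 2·(38 − 3·11) = −2·38 + 7·11 = −2·38 + 7·(49 − 1·38) = 7·49 − 9·38 = 7·49 − 9·(87 − 1·49) = −9·87 + 16·49. Thus 49⁻¹ ≡ 16 (mod 87).
Therefore t ≡ 16·45 = 720 ≡ 24 (mod 87).
Taking t = 24 gives k = 6 + 49·24 = 1182.
Verify: 1182 = 24·49 + 6 and 1182 = 13·87 + 51. ✓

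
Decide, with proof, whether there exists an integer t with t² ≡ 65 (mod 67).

Take t = 20. Then 20² = 400 = 5·67 + 65, so 20² ≡ 65 (mod 67).

t = 20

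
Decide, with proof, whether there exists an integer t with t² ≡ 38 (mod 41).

41 is prime, so by Euler's criterion 38 is a square mod 41 iff 38^((41−1)/2) = 38^20 ≡ 1 (mod 41).
Repeated squaring mod 41: 38^2 = 1444 ≡ 9; 38^4 ≡ 9² = 81 ≡ 40; 38^8 ≡ 40² = 1600 ≡ 1; 38^16 ≡ 1² = 1 ≡ 1.
Since 20 = 16 + 4, 38^20 ≡ 1 · 40; multiplying out mod 41: 1·40 = 40 ≡ 40. Thus 38^20 ≡ 40 ≡ −1 (mod 41).
The value −1 means 38 is a non-residue modulo 41, so t² ≡ 38 (mod 41) is impossible.

No, no such integer exists.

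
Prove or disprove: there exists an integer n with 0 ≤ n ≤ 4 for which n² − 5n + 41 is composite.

At n = 3: 3² − 5·3 + 41 = 35 = 5·7, which is composite.

n = 3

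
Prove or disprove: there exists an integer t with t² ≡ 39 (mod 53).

No such integer exists.

53 is prime, so by Euler's criterion 39 is a square mod 53 iff 39^((53−1)/2) = 39^26 ≡ 1 (mod 53).
Squaring successively (mod 53): 39^2 = 1521 ≡ 37; 39^4 ≡ 37² = 1369 ≡ 44; 39^8 ≡ 44² = 1936 ≡ 28; 39^16 ≡ 28² = 784 ≡ 42.
Since 26 = 16 + 8 + 2, 39^26 ≡ 42 · 28 · 37; multiplying out mod 53: 42·28 = 1176 ≡ 10, then 10·37 = 370 ≡ 52. Thus 39^26 ≡ 52 ≡ −1 (mod 53).
The value −1 means 39 is a non-residue modulo 53, so t² ≡ 39 (mod 53) is impossible.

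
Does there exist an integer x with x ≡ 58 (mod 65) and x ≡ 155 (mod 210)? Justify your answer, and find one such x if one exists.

gcd(65, 210) = 5. If x ≡ 58 (mod 65) and x ≡ 155 (mod 210), then x ≡ 58 (mod 5) and x ≡ 155 (mod 5).
However 58 ≡ 3 and 155 ≡ 0 (mod 5), and 3 ≠ 0.
Therefore no such x exists.

No, no such integer exists.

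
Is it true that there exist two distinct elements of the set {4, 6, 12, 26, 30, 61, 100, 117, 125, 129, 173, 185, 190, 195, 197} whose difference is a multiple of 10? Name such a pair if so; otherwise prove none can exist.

Reduce each element mod 10: 4↦4, 6↦6, 12↦2, 26↦6, 30↦0, 61↦1, 100↦0, 117↦7, 125↦5, 129↦9, 173↦3, 185↦5, 190↦0, 195↦5, 197↦7. The residue 6 repeats (at 6 and 26), and 26 − 6 = 20 = 2·10.

6 and 26 are such a pair.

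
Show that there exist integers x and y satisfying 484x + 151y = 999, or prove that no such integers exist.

x = 3, y = -3

Since gcd(484, 151) = 1, every integer is an integer combination of 484 and 151.
Euclidean algorithm: 484 = 3·151 + 31, 151 = 4·31 + 27, 31 = 1·27 + 4, 27 = 6·4 + 3, 4 = 1·3 + 1, 3 = 3·1 + 0.
Working back up the chain: 1 = 4 − 1·3 = 4 − (27 − 6·4) = −27 + 7·4 = −27 + 7·(31 − 1·27) = 7·31 − 8·27 = 7·31 − 8·(151 − 4·31) = −8·151 + 39·31 = −8·151 + 39·(484 − 3·151) = 39·484 − 125·151. So 484·39 + 151·(-125) = 1.
Scaling by 999 gives the particular solution (x, y) = (38961, -124875).
Subtracting 258·151 from x and adding 258·484 to y gives the tidier solution (3, -3).
Indeed 484·3 + 151·(-3) = 1452 − 453 = 999.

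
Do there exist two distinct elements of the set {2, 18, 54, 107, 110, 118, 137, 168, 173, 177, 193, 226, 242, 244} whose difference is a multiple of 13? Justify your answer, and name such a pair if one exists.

Reduce each element mod 13: 2↦2, 18↦5, 54↦2, 107↦3, 110↦6, 118↦1, 137↦7, 168↦12, 173↦4, 177↦8, 193↦11, 226↦5, 242↦8, 244↦10. The residue 2 repeats (at 2 and 54), and 54 − 2 = 52 = 4·13.

2 and 54 are such a pair.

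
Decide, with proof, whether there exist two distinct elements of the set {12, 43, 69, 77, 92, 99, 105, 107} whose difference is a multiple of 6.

The pair (69, 99) works.

69 mod 6 = 3 and 99 mod 6 = 3, so 99 − 69 = 30 = 5·6.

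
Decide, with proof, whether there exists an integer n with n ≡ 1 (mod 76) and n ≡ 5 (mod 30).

n = 305

The moduli are not coprime: gcd(76, 30) = 2. Compatibility requires 2 ∣ (5 − 1) = 4, which holds, so solutions exist.
Step through n = 1, 1 + 76, 1 + 2·76, …: the values 1, 77, 153, 229, 305 reduce mod 30 to 1, 17, 3, 19, 5. The value 305 hits 5.
Check: 305 mod 76 = 1, 305 mod 30 = 5. ✓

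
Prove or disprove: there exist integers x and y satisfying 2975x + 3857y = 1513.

There are no such integers.

Both 2975 and 3857 are divisible by gcd(2975, 3857) = 7, hence so is any combination 2975x + 3857y.
However 1513 leaves remainder 1 on division by 7.
Hence no integers x, y satisfy the equation.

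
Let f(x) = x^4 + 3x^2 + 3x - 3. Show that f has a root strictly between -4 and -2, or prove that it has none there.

f(-4) = 289 and f(-2) = 19, both positive, so a sign-change argument is unavailable; we show f keeps this sign on the whole interval.
Shift to the endpoint -2: with x = -2 − u (0 < u < 2), one computes f(-2 − u) = u^4 + 8u^3 + 27u^2 + 41u + 19.
The nonzero coefficients here are all positive, so for u > 0 every term is positive (or zero), and the constant term 19 is strictly positive.
Therefore f(x) > 0 throughout (-4, -2), and f has no zero there.

No such root exists.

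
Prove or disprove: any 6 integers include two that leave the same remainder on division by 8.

No, the set {18, 19, 20, 21, 22, 23} is a counterexample.

Consider the 6 integers 18, 19, …, 23. They lie in distinct residue classes modulo 8, since 6 ≤ 8.
Hence this collection has no pair with equal remainders mod 8, disproving the claim.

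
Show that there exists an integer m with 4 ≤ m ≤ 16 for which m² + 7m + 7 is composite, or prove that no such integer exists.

m = 11

At m = 11: 11² + 7·11 + 7 = 205 = 5·41, which is composite.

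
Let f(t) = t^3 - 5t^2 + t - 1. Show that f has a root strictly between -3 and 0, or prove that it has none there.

No such root exists.

The endpoint values f(-3) = -76 and f(0) = -1 are both negative. Claim: f(t) < 0 for every t in (-3, 0).
Substitute t = −u, where 0 < u < 3 on the interval. Expanding, f(−u) = -u^3 - 5u^2 - u - 1.
All 4 nonzero coefficients of this polynomial in u are negative; hence for u > 0 the value is a sum of negative terms (the constant -1 among them).
So f is strictly negative on (-3, 0); no root exists in the interval.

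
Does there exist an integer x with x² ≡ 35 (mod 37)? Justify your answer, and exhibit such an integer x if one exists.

37 is prime, so by Euler's criterion 35 is a square mod 37 iff 35^((37−1)/2) = 35^18 ≡ 1 (mod 37).
Squaring successively (mod 37): 35^2 = 1225 ≡ 4; 35^4 ≡ 4² = 16 ≡ 16; 35^8 ≡ 16² = 256 ≡ 34; 35^16 ≡ 34² = 1156 ≡ 9.
Since 18 = 16 + 2, 35^18 ≡ 9 · 4; multiplying out mod 37: 9·4 = 36 ≡ 36. Thus 35^18 ≡ 36 ≡ −1 (mod 37).
By Euler's criterion 35 is a quadratic non-residue mod 37: no x satisfies x² ≡ 35 (mod 37).

No, no such integer exists.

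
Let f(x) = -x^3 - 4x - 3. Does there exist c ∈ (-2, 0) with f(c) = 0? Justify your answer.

f(-2) = 13 and f(0) = -3, which have opposite signs.
Since f is a polynomial it is continuous on [-2, 0].
The Intermediate Value Theorem then guarantees some c ∈ (-2, 0) with f(c) = 0.

Yes, f has a root in the interval.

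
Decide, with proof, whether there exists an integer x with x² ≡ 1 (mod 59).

Take x = 1. Then 1² = 1, and since 0 ≤ 1 < 59 this is already reduced: 1² ≡ 1 (mod 59).

x = 1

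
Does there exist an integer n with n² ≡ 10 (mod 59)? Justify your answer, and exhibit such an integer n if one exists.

59 is prime, so by Euler's criterion 10 is a square mod 59 iff 10^((59−1)/2) = 10^29 ≡ 1 (mod 59).
Squaring successively (mod 59): 10^2 = 100 ≡ 41; 10^4 ≡ 41² = 1681 ≡ 29; 10^8 ≡ 29² = 841 ≡ 15; 10^16 ≡ 15² = 225 ≡ 48.
Since 29 = 16 + 8 + 4 + 1, 10^29 ≡ 48 · 15 · 29 · 10; multiplying out mod 59: 48·15 = 720 ≡ 12, then 12·29 = 348 ≡ 53, then 53·10 = 530 ≡ 58. Thus 10^29 ≡ 58 ≡ −1 (mod 59).
By Euler's criterion 10 is a quadratic non-residue mod 59: no n satisfies n² ≡ 10 (mod 59).

There is no such integer.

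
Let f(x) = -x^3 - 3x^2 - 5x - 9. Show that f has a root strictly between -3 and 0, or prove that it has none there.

Yes, f has a root in the interval.

f(-3) = 6 and f(0) = -9, which have opposite signs.
Since f is a polynomial it is continuous on [-3, 0].
By the Intermediate Value Theorem, f takes the value 0 somewhere in the open interval.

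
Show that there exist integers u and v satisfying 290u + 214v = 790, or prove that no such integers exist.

u = 47, v = -60

Since gcd(290, 214) = 2 and 790 = 2·395, Bézout's identity guarantees a solution.
Dividing through by 2 reduces the equation to 145u + 107v = 395.
Euclidean algorithm: 145 = 1·107 + 38, 107 = 2·38 + 31, 38 = 1·31 + 7, 31 = 4·7 + 3, 7 = 2·3 + 1, 3 = 3·1 + 0.
Back-substituting, 1 = 7 − 2·3 = 7 − 2·(31 − 4·7) = −2·31 + 9·7 = −2·31 + 9·(38 − 1·31) = 9·38 − 11·31 = 9·38 − 11·(107 − 2·38) = −11·107 + 31·38 = −11·107 + 31·(145 − 1·107) = 31·145 − 42·107; that is, 145·31 + 107·(-42) = 1.
Multiplying through by 395: u = 31·395 = 12245, v = (-42)·395 = -16590 is a solution.
Shifting by a multiple of (107, −145) keeps it a solution: u = 12245 − 114·107 = 47, v = -16590 + 114·145 = -60.
Indeed 290·47 + 214·(-60) = 13630 − 12840 = 790.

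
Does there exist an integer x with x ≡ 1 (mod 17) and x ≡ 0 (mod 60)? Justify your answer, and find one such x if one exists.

Since 17 and 60 share no common factor, CRT says the pair of congruences has a solution (unique mod 1020).
Write x = 1 + 17t and require 1 + 17t ≡ 0 (mod 60), i.e. 17t ≡ 59 (mod 60).
Invert 17 mod 60 by the Euclidean algorithm: 60 = 3·17 + 9, 17 = 1·9 + 8, 9 = 1·8 + 1, 8 = 8·1 + 0; back-substituting, 1 = 9 − 1·8 = 9 − (17 − 1·9) = −17 + 2·9 = −17 + 2·(60 − 3·17) = 2·60 − 7·17. Hence 17·(-7) ≡ 1, so 17⁻¹ ≡ -7 ≡ 53 (mod 60).
Therefore t ≡ 53·59 = 3127 ≡ 7 (mod 60).
With t = 7: x = 1 + 17·7 = 120.
Check: 120 mod 17 = 1, 120 mod 60 = 0. ✓

x = 120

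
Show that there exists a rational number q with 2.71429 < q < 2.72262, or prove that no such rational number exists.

q = 49/18

Multiplying by 18: 18·2.71429 = 48.85722 and 18·2.72262 = 49.00716, so the integer 49 lies strictly between them.
Dividing back, 2.71429 < 49/18 < 2.72262, and 49/18 is rational.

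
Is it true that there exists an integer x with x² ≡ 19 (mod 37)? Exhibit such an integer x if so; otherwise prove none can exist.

37 is prime, so by Euler's criterion 19 is a square mod 37 iff 19^((37−1)/2) = 19^18 ≡ 1 (mod 37).
Squaring successively (mod 37): 19^2 = 361 ≡ 28; 19^4 ≡ 28² = 784 ≡ 7; 19^8 ≡ 7² = 49 ≡ 12; 19^16 ≡ 12² = 144 ≡ 33.
Since 18 = 16 + 2, 19^18 ≡ 33 · 28; multiplying out mod 37: 33·28 = 924 ≡ 36. Thus 19^18 ≡ 36 ≡ −1 (mod 37).
The value −1 means 19 is a non-residue modulo 37, so x² ≡ 19 (mod 37) is impossible.

No, no such integer exists.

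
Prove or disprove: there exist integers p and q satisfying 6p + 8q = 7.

gcd(6, 8) = 2, so every integer of the form 6p + 8q is a multiple of 2.
But 7 is not a multiple of 2 (it leaves remainder 1).
Hence no integers p, q satisfy the equation.

No such integers exist.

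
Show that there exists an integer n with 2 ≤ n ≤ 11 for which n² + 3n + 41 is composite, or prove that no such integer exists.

n = 7

At n = 7: 7² + 3·7 + 41 = 111 = 3·37, which is composite.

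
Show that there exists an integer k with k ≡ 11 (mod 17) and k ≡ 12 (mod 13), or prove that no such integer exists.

gcd(17, 13) = 1, so the Chinese Remainder Theorem guarantees exactly one residue class mod 221 satisfying both.
Write k = 11 + 17t and require 11 + 17t ≡ 12 (mod 13), i.e. 17t ≡ 1 (mod 13).
17 ≡ 4 (mod 13), so this reads 4t ≡ 1 (mod 13). Since 4·10 = 40 = 3·13 + 1, the inverse of 4 mod 13 is 10.
Therefore t ≡ 10·1 = 10 (mod 13).
Taking t = 10 gives k = 11 + 17·10 = 181.
Check: 181 mod 17 = 11, 181 mod 13 = 12. ✓

k = 181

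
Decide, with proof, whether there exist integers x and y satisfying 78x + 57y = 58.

Any value of 78x + 57y is a multiple of gcd(78, 57) = 3.
However 58 leaves remainder 1 on division by 3.
Hence no integers x, y satisfy the equation.

There are no such integers.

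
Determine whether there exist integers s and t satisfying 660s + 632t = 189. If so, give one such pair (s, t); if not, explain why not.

Any value of 660s + 632t is a multiple of gcd(660, 632) = 4.
However 189 leaves remainder 1 on division by 4.
Hence no integers s, t satisfy the equation.

No, no such integers exist.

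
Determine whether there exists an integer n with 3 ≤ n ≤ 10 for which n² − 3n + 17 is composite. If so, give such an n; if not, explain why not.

At n = 5: 5² − 3·5 + 17 = 27 = 3·9, which is composite.

n = 5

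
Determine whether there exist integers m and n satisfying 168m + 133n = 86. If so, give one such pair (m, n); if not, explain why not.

There are no such integers.

Both 168 and 133 are divisible by gcd(168, 133) = 7, hence so is any combination 168m + 133n.
However 86 leaves remainder 2 on division by 7.
Therefore 168m + 133n = 86 has no solution in integers.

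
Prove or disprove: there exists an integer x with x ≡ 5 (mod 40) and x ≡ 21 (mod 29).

The moduli 40 and 29 are coprime, so by the Chinese Remainder Theorem a unique solution modulo 1160 exists.
Any solution of the first congruence is x = 5 + 40t; substituting into the second, 40t ≡ 21 − 5 ≡ 16 (mod 29).
40 ≡ 11 (mod 29), so this reads 11t ≡ 16 (mod 29). Invert 11 mod 29 by the Euclidean algorithm: 29 = 2·11 + 7, 11 = 1·7 + 4, 7 = 1·4 + 3, 4 = 1·3 + 1, 3 = 3·1 + 0; back-substituting, 1 = 4 − 1·3 = 4 − (7 − 1·4) = −7 + 2·4 = −7 + 2·(11 − 1·7) = 2·11 − 3·7 = 2·11 − 3·(29 − 2·11) = −3·29 + 8·11. Hence 11·8 ≡ 1, so 11⁻¹ ≡ 8 (mod 29).
Therefore t ≡ 8·16 = 128 ≡ 12 (mod 29).
Taking t = 12 gives x = 5 + 40·12 = 485.
Check: 485 mod 40 = 5, 485 mod 29 = 21. ✓

x = 485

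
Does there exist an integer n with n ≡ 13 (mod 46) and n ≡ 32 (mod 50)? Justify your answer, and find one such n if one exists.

No, no such integer exists.

Reduce both congruences modulo 2, which divides 46 and 50: they say n ≡ 13 (mod 2) and n ≡ 32 (mod 2).
But 13 mod 2 = 1 while 32 mod 2 = 0, a contradiction.
Hence the system has no solution.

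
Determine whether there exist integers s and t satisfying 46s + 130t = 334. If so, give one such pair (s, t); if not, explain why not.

gcd(46, 130) = 2, and 2 divides 334, so integer solutions exist.
Dividing through by 2 reduces the equation to 23s + 65t = 167.
Dividing repeatedly: 65 = 2·23 + 19, 23 = 1·19 + 4, 19 = 4·4 + 3, 4 = 1·3 + 1, 3 = 3·1 + 0.
Back-substituting, 1 = 4 − 1·3 = 4 − (19 − 4·4) = −19 + 5·4 = −19 + 5·(23 − 1·19) = 5·23 − 6·19 = 5·23 − 6·(65 − 2·23) = −6·65 + 17·23; that is, 23·17 + 65·(-6) = 1.
Times 167: 23·2839 + 65·(-1002) = 167, so (2839, -1002) solves it.
The general solution is s = 2839 + 65k, t = -1002 − 23k; taking k = -43 gives the smaller pair s = 44, t = -13.
Check: 46·44 + 130·(-13) = 2024 − 1690 = 334. ✓

s = 44, t = -13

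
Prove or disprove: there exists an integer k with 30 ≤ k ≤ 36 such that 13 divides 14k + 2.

For k = 30, 31, …, 36 the values of 14k + 2 modulo 13 are 6, 7, 8, 9, 10, 11, 12 respectively.
The residue 0 does not occur, so no k in [30, 36] makes 14k + 2 a multiple of 13.

No, no such integer k in that range exists.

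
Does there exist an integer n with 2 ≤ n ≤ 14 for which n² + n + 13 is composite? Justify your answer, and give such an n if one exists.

At n = 13: 13² + 13 + 13 = 195 = 3·65, which is composite.

n = 13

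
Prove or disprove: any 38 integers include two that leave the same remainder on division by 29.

Yes.

Partition the integers by their residue mod 29; there are 29 classes.
With 38 integers and only 29 classes, the pigeonhole principle forces two of them, say a and b, into the same class.
So a and b have equal remainders mod 29, which is exactly what was to be shown.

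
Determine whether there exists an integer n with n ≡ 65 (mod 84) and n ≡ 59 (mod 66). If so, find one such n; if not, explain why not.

Here gcd(84, 66) = 6, and both 65 and 59 leave remainder 5 mod 6, so the system is consistent.
List candidates n ≡ 65 (mod 84): 65, 149, 233, 317, 401, 485, 569, 653. Modulo 66 these are 65, 17, 35, 53, 5, 23, 41, 59; 653 gives 59 as required.
Verify: 653 = 7·84 + 65 and 653 = 9·66 + 59. ✓

n = 653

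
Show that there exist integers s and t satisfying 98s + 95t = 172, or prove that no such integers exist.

Since gcd(98, 95) = 1, every integer is an integer combination of 98 and 95.
Euclidean algorithm: 98 = 1·95 + 3, 95 = 31·3 + 2, 3 = 1·2 + 1, 2 = 2·1 + 0.
Working back up the chain: 1 = 3 − 1·2 = 3 − (95 − 31·3) = −95 + 32·3 = −95 + 32·(98 − 1·95) = 32·98 − 33·95. So 98·32 + 95·(-33) = 1.
Multiplying through by 172: s = 32·172 = 5504, t = (-33)·172 = -5676 is a solution.
Subtracting 57·95 from s and adding 57·98 to t gives the tidier solution (89, -90).
Indeed 98·89 + 95·(-90) = 8722 − 8550 = 172.

s = 89, t = -90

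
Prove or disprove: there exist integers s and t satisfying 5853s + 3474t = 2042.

No, no such integers exist.

Both 5853 and 3474 are divisible by gcd(5853, 3474) = 3, hence so is any combination 5853s + 3474t.
But 2042 = 3·680 + 2, so 3 ∤ 2042.
Hence no integers s, t satisfy the equation.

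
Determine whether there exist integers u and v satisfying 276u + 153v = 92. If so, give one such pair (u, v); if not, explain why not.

gcd(276, 153) = 3, so every integer of the form 276u + 153v is a multiple of 3.
But 92 = 3·30 + 2, so 3 ∤ 92.
Therefore 276u + 153v = 92 has no solution in integers.

No such integers exist.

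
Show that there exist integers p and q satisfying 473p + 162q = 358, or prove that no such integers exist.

473 and 162 are coprime, so 473p + 162q ranges over all of ℤ.
Run the Euclidean algorithm on 473 and 162: 473 = 2·162 + 149, 162 = 1·149 + 13, 149 = 11·13 + 6, 13 = 2·6 + 1, 6 = 6·1 + 0.
Unwinding: 1 = 13 − 2·6 = 13 − 2·(149 − 11·13) = −2·149 + 23·13 = −2·149 + 23·(162 − 1·149) = 23·162 − 25·149 = 23·162 − 25·(473 − 2·162) = −25·473 + 73·162, i.e. 473·(-25) + 162·73 = 1.
Times 358: 473·(-8950) + 162·26134 = 358, so (-8950, 26134) solves it.
The general solution is p = -8950 + 162k, q = 26134 − 473k; taking k = 56 gives the smaller pair p = 122, q = -354.
Check: 473·122 + 162·(-354) = 57706 − 57348 = 358. ✓

p = 122, q = -354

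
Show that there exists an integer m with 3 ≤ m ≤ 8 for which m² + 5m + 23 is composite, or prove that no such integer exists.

No, no such integer m in that range exists.

The values for m = 3, 4, …, 8 are 47, 59, 73, 89, 107, 127, and each of these is prime.
So no value in the range makes the expression composite.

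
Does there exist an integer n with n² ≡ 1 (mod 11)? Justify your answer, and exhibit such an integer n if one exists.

n = 1

Take n = 1. Then 1² = 1, and since 0 ≤ 1 < 11 this is already reduced: 1² ≡ 1 (mod 11).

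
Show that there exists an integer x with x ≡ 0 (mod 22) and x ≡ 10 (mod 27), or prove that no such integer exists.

gcd(22, 27) = 1, so the Chinese Remainder Theorem guarantees exactly one residue class mod 594 satisfying both.
Write x = 0 + 22t and require 0 + 22t ≡ 10 (mod 27), i.e. 22t ≡ 10 (mod 27).
Note 22·16 = 352 ≡ 1 (mod 27) (as 352 − 1 = 13·27), so 22⁻¹ ≡ 16.
Therefore t ≡ 16·10 = 160 ≡ 25 (mod 27).
Taking t = 25 gives x = 0 + 22·25 = 550.
Verify: 550 = 25·22 + 0 and 550 = 20·27 + 10. ✓

x = 550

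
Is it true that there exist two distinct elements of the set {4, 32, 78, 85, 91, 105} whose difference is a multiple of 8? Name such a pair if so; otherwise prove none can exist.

No, no such pair exists.

Residues mod 8: 4↦4, 32↦0, 78↦6, 85↦5, 91↦3, 105↦1.
No residue repeats among the 6 elements, so no pair has difference ≡ 0 (mod 8).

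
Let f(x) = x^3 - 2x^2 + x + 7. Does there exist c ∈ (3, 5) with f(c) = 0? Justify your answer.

No such root exists.

The endpoint values f(3) = 19 and f(5) = 87 are both positive. Claim: f(x) > 0 for every x in (3, 5).
Shift to the endpoint 3: with x = 3 + u (0 < u < 2), one computes f(3 + u) = u^3 + 7u^2 + 16u + 19.
All 4 nonzero coefficients of this polynomial in u are positive; hence for u > 0 the value is a sum of positive terms (the constant 19 among them).
Therefore f(x) > 0 throughout (3, 5), and f has no zero there.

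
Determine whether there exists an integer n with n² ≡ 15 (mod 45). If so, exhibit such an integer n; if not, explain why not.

Work modulo the divisor 9 of 45. If n² ≡ 15 (mod 45) then n² ≡ 6 (mod 9).
Squares mod 9 repeat after n = 4 (as (−n)² = n²); for n = 0..4 they are 0, 1, 4, 0, 7.
So the quadratic residues mod 9 are {0, 1, 4, 7}, and 6 is not among them.
Hence no integer n has n² ≡ 15 (mod 45).

No, no such integer exists.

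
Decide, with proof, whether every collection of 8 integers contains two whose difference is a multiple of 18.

Take the 8 consecutive integers 3, 4, …, 10: their residues mod 18 are all distinct because 8 ≤ 18.
The differences between them range over 1, …, 7, none of which is divisible by 18.

No, the set {3, 4, 5, 6, 7, 8, 9, 10} is a counterexample.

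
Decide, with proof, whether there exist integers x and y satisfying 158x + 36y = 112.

x = 8, y = -32

gcd(158, 36) = 2, and 2 divides 112, so integer solutions exist.
Dividing through by 2 reduces the equation to 79x + 18y = 56.
Euclidean algorithm: 79 = 4·18 + 7, 18 = 2·7 + 4, 7 = 1·4 + 3, 4 = 1·3 + 1, 3 = 3·1 + 0.
Unwinding: 1 = 4 − 1·3 = 4 − (7 − 1·4) = −7 + 2·4 = −7 + 2·(18 − 2·7) = 2·18 − 5·7 = 2·18 − 5·(79 − 4·18) = −5·79 + 22·18, i.e. 79·(-5) + 18·22 = 1.
Scaling by 56 gives the particular solution (x, y) = (-280, 1232).
Shifting by a multiple of (18, −79) keeps it a solution: x = -280 + 16·18 = 8, y = 1232 − 16·79 = -32.
Indeed 158·8 + 36·(-32) = 1264 − 1152 = 112.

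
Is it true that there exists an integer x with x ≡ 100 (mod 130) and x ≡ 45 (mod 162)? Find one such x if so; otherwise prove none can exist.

No such integer exists.

Reduce both congruences modulo 2, which divides 130 and 162: they say x ≡ 100 (mod 2) and x ≡ 45 (mod 2).
However 100 ≡ 0 and 45 ≡ 1 (mod 2), and 0 ≠ 1.
Therefore no such x exists.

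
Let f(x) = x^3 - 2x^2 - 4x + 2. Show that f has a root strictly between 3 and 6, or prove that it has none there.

Such a root exists.

f(3) = -1 and f(6) = 122, which have opposite signs.
f is continuous everywhere (it is a polynomial), in particular on [3, 6].
By the Intermediate Value Theorem, f takes the value 0 somewhere in the open interval.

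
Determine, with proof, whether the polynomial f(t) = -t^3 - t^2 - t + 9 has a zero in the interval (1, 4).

f(1) = 6 and f(4) = -75, which have opposite signs.
As a polynomial, f is continuous on every closed interval.
By the Intermediate Value Theorem f must vanish at some point of (1, 4).

Such a root exists.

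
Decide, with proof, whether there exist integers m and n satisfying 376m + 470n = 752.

gcd(376, 470) = 94, and 94 divides 752, so integer solutions exist.
Dividing through by 94 reduces the equation to 4m + 5n = 8.
Dividing repeatedly: 5 = 1·4 + 1, 4 = 4·1 + 0.
Working back up the chain: 1 = 5 − 1·4. So 4·(-1) + 5·1 = 1.
Scaling by 8 gives the particular solution (m, n) = (-8, 8).
Adding 2·5 to m and subtracting 2·4 from n gives the tidier solution (2, 0).
Check: 376·2 + 470·0 = 752 + 0 = 752. ✓

m = 2, n = 0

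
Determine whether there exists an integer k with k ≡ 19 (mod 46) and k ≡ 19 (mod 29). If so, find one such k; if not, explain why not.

k = 19

gcd(46, 29) = 1, so the Chinese Remainder Theorem guarantees exactly one residue class mod 1334 satisfying both.
Write k = 19 + 46t and require 19 + 46t ≡ 19 (mod 29), i.e. 46t ≡ 0 (mod 29).
46 ≡ 17 (mod 29), so this reads 17t ≡ 0 (mod 29). t = 0 satisfies this.
With t = 0: k = 19 + 46·0 = 19.
Check: 19 mod 46 = 19, 19 mod 29 = 19. ✓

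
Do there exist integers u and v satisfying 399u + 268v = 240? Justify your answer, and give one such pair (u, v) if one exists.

Since gcd(399, 268) = 1, every integer is an integer combination of 399 and 268.
Run the Euclidean algorithm on 399 and 268: 399 = 1·268 + 131, 268 = 2·131 + 6, 131 = 21·6 + 5, 6 = 1·5 + 1, 5 = 5·1 + 0.
Working back up the chain: 1 = 6 − 1·5 = 6 − (131 − 21·6) = −131 + 22·6 = −131 + 22·(268 − 2·131) = 22·268 − 45·131 = 22·268 − 45·(399 − 1·268) = −45·399 + 67·268. So 399·(-45) + 268·67 = 1.
Multiplying through by 240: u = (-45)·240 = -10800, v = 67·240 = 16080 is a solution.
Shifting by a multiple of (268, −399) keeps it a solution: u = -10800 + 41·268 = 188, v = 16080 − 41·399 = -279.
Check: 399·188 + 268·(-279) = 75012 − 74772 = 240. ✓

u = 188, v = -279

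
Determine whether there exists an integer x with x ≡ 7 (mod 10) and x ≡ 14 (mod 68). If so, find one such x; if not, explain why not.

Reduce both congruences modulo 2, which divides 10 and 68: they say x ≡ 7 (mod 2) and x ≡ 14 (mod 2).
However 7 ≡ 1 and 14 ≡ 0 (mod 2), and 1 ≠ 0.
Therefore no such x exists.

There is no such integer.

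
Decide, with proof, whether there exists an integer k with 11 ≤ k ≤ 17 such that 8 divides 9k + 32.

k = 16 works, since 9·16 + 32 = 176 = 22·8.

k = 16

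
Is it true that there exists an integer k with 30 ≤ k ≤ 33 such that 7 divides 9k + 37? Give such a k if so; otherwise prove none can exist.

No, no such integer k in that range exists.

The values of 9k + 37 for k = 30, 31, 32, 33 are 307, 316, 325, 334; reduced mod 7 these are 6, 1, 3, 5.
Since 0 is absent from this list, 7 ∤ 9k + 37 for every k with 30 ≤ k ≤ 33.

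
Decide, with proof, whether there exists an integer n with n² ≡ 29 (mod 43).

No such integer exists.

Apply Euler's criterion with the prime 43: 29 is a quadratic residue iff 29^21 ≡ 1 (mod 43), and a non-residue iff it is ≡ −1.
Squaring successively (mod 43): 29^2 = 841 ≡ 24; 29^4 ≡ 24² = 576 ≡ 17; 29^8 ≡ 17² = 289 ≡ 31; 29^16 ≡ 31² = 961 ≡ 15.
Since 21 = 16 + 4 + 1, 29^21 ≡ 15 · 17 · 29; multiplying out mod 43: 15·17 = 255 ≡ 40, then 40·29 = 1160 ≡ 42. Thus 29^21 ≡ 42 ≡ −1 (mod 43).
The value −1 means 29 is a non-residue modulo 43, so n² ≡ 29 (mod 43) is impossible.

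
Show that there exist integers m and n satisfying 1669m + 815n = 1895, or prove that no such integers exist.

m = 780, n = -1595

1669 and 815 are coprime, so 1669m + 815n ranges over all of ℤ.
Run the Euclidean algorithm on 1669 and 815: 1669 = 2·815 + 39, 815 = 20·39 + 35, 39 = 1·35 + 4, 35 = 8·4 + 3, 4 = 1·3 + 1, 3 = 3·1 + 0.
Unwinding: 1 = 4 − 1·3 = 4 − (35 − 8·4) = −35 + 9·4 = −35 + 9·(39 − 1·35) = 9·39 − 10·35 = 9·39 − 10·(815 − 20·39) = −10·815 + 209·39 = −10·815 + 209·(1669 − 2·815) = 209·1669 − 428·815, i.e. 1669·209 + 815·(-428) = 1.
Multiplying through by 1895: m = 209·1895 = 396055, n = (-428)·1895 = -811060 is a solution.
The general solution is m = 396055 + 815k, n = -811060 − 1669k; taking k = -485 gives the smaller pair m = 780, n = -1595.
Check: 1669·780 + 815·(-1595) = 1301820 − 1299925 = 1895. ✓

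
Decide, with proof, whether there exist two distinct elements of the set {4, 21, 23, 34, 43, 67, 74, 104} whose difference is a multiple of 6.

Yes: 4 and 34.

Reduce each element mod 6: 4↦4, 21↦3, 23↦5, 34↦4, 43↦1, 67↦1, 74↦2, 104↦2. The residue 4 repeats (at 4 and 34), and 34 − 4 = 30 = 5·6.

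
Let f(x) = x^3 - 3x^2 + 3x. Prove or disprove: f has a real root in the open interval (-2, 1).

f(-2) = -26 and f(1) = 1, which have opposite signs.
f is continuous everywhere (it is a polynomial), in particular on [-2, 1].
By the Intermediate Value Theorem f must vanish at some point of (-2, 1).

Yes, f has a root in the interval.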